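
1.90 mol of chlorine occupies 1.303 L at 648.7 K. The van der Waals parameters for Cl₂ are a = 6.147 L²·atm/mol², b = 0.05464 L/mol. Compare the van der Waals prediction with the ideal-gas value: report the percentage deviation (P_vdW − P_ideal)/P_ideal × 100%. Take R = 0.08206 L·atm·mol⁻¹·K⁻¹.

-8.18 %

Ideal: P_ideal = nRT/V = (1.90)(0.08206)(648.7)/1.303 = 77.6220 atm
vdW: P = nRT/(V − nb) − a n²/V² = 101.141/1.19918 − 22.1907/1.69781 = 84.3418 − 13.0702 = 71.2716 atm
% deviation = (71.2716 − 77.6220)/77.6220 × 100% = -8.18%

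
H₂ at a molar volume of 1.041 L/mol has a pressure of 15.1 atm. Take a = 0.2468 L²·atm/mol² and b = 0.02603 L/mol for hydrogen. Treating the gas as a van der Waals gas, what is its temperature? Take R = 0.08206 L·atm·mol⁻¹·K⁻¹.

T = (P + a/V_m²)(V_m − b)/R
P + a/V_m² = 15.1 + 0.2468/(1.041)² = 15.328 atm
V_m − b = 1.041 − 0.02603 = 1.0150 L/mol
T = (15.328)(1.0150)/0.08206 = 189.6 K

T ≈ 189.6 K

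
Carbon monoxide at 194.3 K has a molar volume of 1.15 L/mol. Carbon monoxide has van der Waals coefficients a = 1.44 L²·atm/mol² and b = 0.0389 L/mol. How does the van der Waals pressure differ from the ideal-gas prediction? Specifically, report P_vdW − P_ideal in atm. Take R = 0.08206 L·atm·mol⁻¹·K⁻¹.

ΔP ≈ -0.603 atm

Ideal: P_ideal = RT/V_m = (0.08206)(194.3)/1.15 = 13.8646 atm
vdW: P = RT/(V_m − b) − a/V_m² = 15.9443/1.11110 − 1.44/1.32250 = 14.3500 − 1.08885 = 13.2612 atm
ΔP = 13.2612 − 13.8646 = -0.603 atm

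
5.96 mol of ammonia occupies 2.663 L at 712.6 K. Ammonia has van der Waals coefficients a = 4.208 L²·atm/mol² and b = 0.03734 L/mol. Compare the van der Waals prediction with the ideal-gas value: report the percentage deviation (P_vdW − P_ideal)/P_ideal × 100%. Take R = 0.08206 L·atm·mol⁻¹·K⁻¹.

-6.99 %

Ideal: P_ideal = nRT/V = (5.96)(0.08206)(712.6)/2.663 = 130.874 atm
vdW: P = nRT/(V − nb) − a n²/V² = 348.517/2.44045 − 149.475/7.09157 = 142.808 − 21.0778 = 121.730 atm
% deviation = (121.730 − 130.874)/130.874 × 100% = -6.99%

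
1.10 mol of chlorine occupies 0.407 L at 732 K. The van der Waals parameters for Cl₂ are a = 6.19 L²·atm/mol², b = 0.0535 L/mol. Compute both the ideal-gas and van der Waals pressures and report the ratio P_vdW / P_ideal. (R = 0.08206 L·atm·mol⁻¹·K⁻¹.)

P_vdW / P_ideal ≈ 0.8905

Ideal: P_ideal = nRT/V = (1.10)(0.08206)(732)/0.407 = 162.346 atm
vdW: P = nRT/(V − nb) − a n²/V² = 66.0747/0.348150 − 7.48990/0.165649 = 189.788 − 45.2155 = 144.573 atm
Ratio = 144.573/162.346 = 0.8905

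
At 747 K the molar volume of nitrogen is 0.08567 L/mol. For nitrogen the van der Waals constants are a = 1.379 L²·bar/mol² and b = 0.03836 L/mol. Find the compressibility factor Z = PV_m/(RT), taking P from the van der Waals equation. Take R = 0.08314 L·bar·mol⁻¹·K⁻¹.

Z ≈ 1.552

P = RT/(V_m − b) − a/V_m² = (0.08314)(747)/(0.08567 − 0.03836) − 1.379/(0.08567)²
  = 62.106/0.047310 − 187.89 = 1312.7 − 187.89 = 1124.8 bar
Z = PV_m/(RT) = (1124.8)(0.08567)/((0.08314)(747)) = 96.362/62.106 = 1.552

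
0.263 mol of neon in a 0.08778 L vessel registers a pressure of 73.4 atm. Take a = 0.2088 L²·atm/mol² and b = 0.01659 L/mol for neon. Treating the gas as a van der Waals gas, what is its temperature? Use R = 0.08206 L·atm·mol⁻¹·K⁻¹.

T = (P + a n²/V²)(V − nb)/(nR)
P + a n²/V² = 73.4 + (0.2088)(0.263)²/(0.08778)² = 75.274 atm
V − nb = 0.08778 − (0.263)(0.01659) = 0.083417 L
T = (75.274)(0.083417)/((0.263)(0.08206)) = 290.9 K

T ≈ 290.9 K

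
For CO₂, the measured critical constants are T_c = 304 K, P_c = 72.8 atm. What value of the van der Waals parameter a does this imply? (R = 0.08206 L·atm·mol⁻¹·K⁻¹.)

a ≈ 3.606 L²·atm/mol²

From T_c = 8a/(27Rb) and P_c = a/(27b²): a = 27 R² T_c²/(64 P_c).
a = 27×(0.08206)²×(304)²/(64×72.8) = 16803/4659.2 = 3.606 L²·atm/mol²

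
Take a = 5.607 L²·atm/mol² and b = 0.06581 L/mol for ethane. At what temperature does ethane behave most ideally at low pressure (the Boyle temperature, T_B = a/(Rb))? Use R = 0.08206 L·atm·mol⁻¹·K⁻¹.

For a van der Waals gas the second virial coefficient B₂ = b − a/(RT) vanishes at T_B = a/(Rb).
T_B = 5.607/(0.08206×0.06581) = 5.607/0.0054004 = 1038 K

T_B ≈ 1038 K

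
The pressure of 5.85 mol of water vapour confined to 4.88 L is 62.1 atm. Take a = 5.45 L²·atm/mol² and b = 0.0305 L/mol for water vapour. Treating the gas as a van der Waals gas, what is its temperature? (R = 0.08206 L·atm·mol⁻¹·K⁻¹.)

T = (P + a n²/V²)(V − nb)/(nR)
P + a n²/V² = 62.1 + (5.45)(5.85)²/(4.88)² = 69.932 atm
V − nb = 4.88 − (5.85)(0.0305) = 4.7016 L
T = (69.932)(4.7016)/((5.85)(0.08206)) = 684.9 K

T ≈ 684.9 K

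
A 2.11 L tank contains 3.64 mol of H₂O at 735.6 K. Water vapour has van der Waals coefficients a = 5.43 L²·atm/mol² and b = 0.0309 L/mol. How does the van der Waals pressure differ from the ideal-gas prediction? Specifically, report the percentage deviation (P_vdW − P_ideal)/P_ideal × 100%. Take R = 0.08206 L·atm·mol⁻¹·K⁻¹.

-9.89 %

Ideal: P_ideal = nRT/V = (3.64)(0.08206)(735.6)/2.11 = 104.134 atm
vdW: P = nRT/(V − nb) − a n²/V² = 219.723/1.99752 − 71.9453/4.45210 = 109.998 − 16.1599 = 93.838 atm
% deviation = (93.838 − 104.134)/104.134 × 100% = -9.89%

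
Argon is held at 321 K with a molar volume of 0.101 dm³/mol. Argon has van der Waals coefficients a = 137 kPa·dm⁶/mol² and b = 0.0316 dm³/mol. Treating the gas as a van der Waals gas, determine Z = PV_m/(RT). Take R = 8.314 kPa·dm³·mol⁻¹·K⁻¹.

P = RT/(V_m − b) − a/V_m² = (8.314)(321)/(0.101 − 0.0316) − 137/(0.101)²
  = 2668.8/0.069400 − 13430 = 38455 − 13430 = 25025 kPa
Z = PV_m/(RT) = (25025)(0.101)/((8.314)(321)) = 2527.5/2668.8 = 0.9471

Z ≈ 0.9471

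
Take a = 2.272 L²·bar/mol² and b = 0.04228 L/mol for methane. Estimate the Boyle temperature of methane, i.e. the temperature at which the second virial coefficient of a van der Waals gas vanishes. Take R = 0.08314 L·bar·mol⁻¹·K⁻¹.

T_B ≈ 646.3 K

For a van der Waals gas the second virial coefficient B₂ = b − a/(RT) vanishes at T_B = a/(Rb).
T_B = 2.272/(0.08314×0.04228) = 2.272/0.0035152 = 646.3 K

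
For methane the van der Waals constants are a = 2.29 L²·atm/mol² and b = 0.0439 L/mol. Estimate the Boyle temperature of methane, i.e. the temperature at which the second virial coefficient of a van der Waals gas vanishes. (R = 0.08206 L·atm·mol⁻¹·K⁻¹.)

T_B ≈ 635.7 K

For a van der Waals gas the second virial coefficient B₂ = b − a/(RT) vanishes at T_B = a/(Rb).
T_B = 2.29/(0.08206×0.0439) = 2.29/0.0036024 = 635.7 K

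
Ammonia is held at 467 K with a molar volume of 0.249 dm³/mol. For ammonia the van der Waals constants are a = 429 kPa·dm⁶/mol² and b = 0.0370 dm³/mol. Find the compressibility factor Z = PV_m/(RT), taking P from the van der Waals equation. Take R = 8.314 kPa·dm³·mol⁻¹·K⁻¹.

P = RT/(V_m − b) − a/V_m² = (8.314)(467)/(0.249 − 0.0370) − 429/(0.249)²
  = 3882.6/0.21200 − 6919.2 = 18314 − 6919.2 = 11395 kPa
Z = PV_m/(RT) = (11395)(0.249)/((8.314)(467)) = 2837.4/3882.6 = 0.7308

Z ≈ 0.7308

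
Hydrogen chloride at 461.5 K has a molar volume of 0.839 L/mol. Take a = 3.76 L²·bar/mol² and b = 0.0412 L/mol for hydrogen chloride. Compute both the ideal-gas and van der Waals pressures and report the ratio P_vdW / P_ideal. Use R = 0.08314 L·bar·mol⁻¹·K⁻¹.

P_vdW / P_ideal ≈ 0.9348

Ideal: P_ideal = RT/V_m = (0.08314)(461.5)/0.839 = 45.7320 bar
vdW: P = RT/(V_m − b) − a/V_m² = 38.3691/0.797800 − 3.76/0.703921 = 48.0936 − 5.34151 = 42.7521 bar
Ratio = 42.7521/45.7320 = 0.9348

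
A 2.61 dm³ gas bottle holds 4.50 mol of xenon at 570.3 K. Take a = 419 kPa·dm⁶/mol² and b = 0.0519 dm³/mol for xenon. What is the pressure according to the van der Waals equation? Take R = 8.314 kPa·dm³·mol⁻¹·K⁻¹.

P = nRT/(V − nb) − a n²/V²
nRT/(V − nb) = (4.50)(8.314)(570.3)/(2.61 − 4.50×0.0519) = 21337/2.3765 = 8978.3 kPa
a n²/V² = (419)(4.50)²/(2.61)² = 1245.5 kPa
P = 8978.3 − 1245.5 = 7733 kPa

P ≈ 7733 kPa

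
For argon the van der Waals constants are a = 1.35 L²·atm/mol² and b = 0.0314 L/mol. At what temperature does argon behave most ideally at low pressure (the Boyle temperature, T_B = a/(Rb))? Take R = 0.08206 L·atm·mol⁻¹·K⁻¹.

T_B ≈ 523.9 K

For a van der Waals gas the second virial coefficient B₂ = b − a/(RT) vanishes at T_B = a/(Rb).
T_B = 1.35/(0.08206×0.0314) = 1.35/0.0025767 = 523.9 K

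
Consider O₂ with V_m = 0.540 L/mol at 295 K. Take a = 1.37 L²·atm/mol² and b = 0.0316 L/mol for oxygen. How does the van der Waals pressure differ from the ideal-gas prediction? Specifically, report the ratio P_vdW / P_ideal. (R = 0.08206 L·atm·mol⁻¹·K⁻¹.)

P_vdW / P_ideal ≈ 0.9574

Ideal: P_ideal = RT/V_m = (0.08206)(295)/0.540 = 44.8291 atm
vdW: P = RT/(V_m − b) − a/V_m² = 24.2077/0.508400 − 1.37/0.291600 = 47.6155 − 4.69822 = 42.9173 atm
Ratio = 42.9173/44.8291 = 0.9574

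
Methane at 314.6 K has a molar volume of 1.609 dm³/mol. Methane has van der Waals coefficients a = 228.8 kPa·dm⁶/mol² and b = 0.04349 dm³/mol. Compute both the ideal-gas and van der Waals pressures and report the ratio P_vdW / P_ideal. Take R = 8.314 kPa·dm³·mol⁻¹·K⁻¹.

Ideal: P_ideal = RT/V_m = (8.314)(314.6)/1.609 = 1625.60 kPa
vdW: P = RT/(V_m − b) − a/V_m² = 2615.58/1.56551 − 228.8/2.58888 = 1670.75 − 88.3780 = 1582.37 kPa
Ratio = 1582.37/1625.60 = 0.9734

P_vdW / P_ideal ≈ 0.9734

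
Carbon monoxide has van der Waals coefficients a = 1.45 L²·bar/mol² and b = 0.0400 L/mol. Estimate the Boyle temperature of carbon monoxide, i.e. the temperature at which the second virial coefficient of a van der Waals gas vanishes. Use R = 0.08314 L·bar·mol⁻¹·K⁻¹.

T_B ≈ 436.0 K

For a van der Waals gas the second virial coefficient B₂ = b − a/(RT) vanishes at T_B = a/(Rb).
T_B = 1.45/(0.08314×0.0400) = 1.45/0.0033256 = 436.0 K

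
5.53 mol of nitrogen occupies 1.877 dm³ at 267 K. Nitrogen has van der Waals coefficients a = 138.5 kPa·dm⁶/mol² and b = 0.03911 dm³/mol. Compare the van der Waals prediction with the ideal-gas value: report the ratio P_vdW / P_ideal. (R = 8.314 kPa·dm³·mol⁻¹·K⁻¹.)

Ideal: P_ideal = nRT/V = (5.53)(8.314)(267)/1.877 = 6540.07 kPa
vdW: P = nRT/(V − nb) − a n²/V² = 12275.7/1.66072 − 4235.45/3.52313 = 7391.79 − 1202.18 = 6189.61 kPa
Ratio = 6189.61/6540.07 = 0.9464

P_vdW / P_ideal ≈ 0.9464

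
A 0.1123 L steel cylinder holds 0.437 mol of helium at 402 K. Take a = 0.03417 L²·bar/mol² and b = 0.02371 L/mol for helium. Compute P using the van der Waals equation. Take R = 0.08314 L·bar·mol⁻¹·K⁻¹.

P = nRT/(V − nb) − a n²/V²
nRT/(V − nb) = (0.437)(0.08314)(402)/(0.1123 − 0.437×0.02371) = 14.606/0.10194 = 143.28 bar
a n²/V² = (0.03417)(0.437)²/(0.1123)² = 0.51743 bar
P = 143.28 − 0.51743 = 142.8 bar

P ≈ 142.8 bar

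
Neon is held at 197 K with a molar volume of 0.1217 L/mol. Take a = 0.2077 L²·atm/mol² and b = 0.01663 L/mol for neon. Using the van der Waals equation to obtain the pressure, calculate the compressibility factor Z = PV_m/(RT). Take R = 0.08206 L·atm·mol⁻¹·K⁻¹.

Z ≈ 1.053

P = RT/(V_m − b) − a/V_m² = (0.08206)(197)/(0.1217 − 0.01663) − 0.2077/(0.1217)²
  = 16.166/0.10507 − 14.023 = 153.86 − 14.023 = 139.84 atm
Z = PV_m/(RT) = (139.84)(0.1217)/((0.08206)(197)) = 17.019/16.166 = 1.053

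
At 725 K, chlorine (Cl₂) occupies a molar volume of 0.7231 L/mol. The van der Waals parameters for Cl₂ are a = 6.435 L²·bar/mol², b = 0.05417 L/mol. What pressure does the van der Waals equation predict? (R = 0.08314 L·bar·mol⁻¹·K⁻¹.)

P ≈ 77.80 bar

P = RT/(V_m − b) − a/V_m²
RT/(V_m − b) = (0.08314)(725)/(0.7231 − 0.05417) = 60.277/0.66893 = 90.110 bar
a/V_m² = 6.435/(0.7231)² = 12.307 bar
P = 90.110 − 12.307 = 77.80 bar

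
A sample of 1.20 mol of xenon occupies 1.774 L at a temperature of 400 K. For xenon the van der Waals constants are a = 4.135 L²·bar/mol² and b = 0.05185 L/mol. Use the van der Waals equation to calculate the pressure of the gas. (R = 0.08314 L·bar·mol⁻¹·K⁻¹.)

P = nRT/(V − nb) − a n²/V²
nRT/(V − nb) = (1.20)(0.08314)(400)/(1.774 − 1.20×0.05185) = 39.907/1.7118 = 23.313 bar
a n²/V² = (4.135)(1.20)²/(1.774)² = 1.8920 bar
P = 23.313 − 1.8920 = 21.42 bar

P ≈ 21.42 bar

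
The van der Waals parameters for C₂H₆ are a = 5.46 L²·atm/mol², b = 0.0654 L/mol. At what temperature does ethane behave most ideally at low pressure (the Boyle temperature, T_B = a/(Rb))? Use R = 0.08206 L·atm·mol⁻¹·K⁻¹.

For a van der Waals gas the second virial coefficient B₂ = b − a/(RT) vanishes at T_B = a/(Rb).
T_B = 5.46/(0.08206×0.0654) = 5.46/0.0053667 = 1017 K

T_B ≈ 1017 K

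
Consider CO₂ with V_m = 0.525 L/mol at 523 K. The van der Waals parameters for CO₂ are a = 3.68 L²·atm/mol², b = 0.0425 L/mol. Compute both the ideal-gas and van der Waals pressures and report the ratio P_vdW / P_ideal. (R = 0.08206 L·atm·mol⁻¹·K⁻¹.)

Ideal: P_ideal = RT/V_m = (0.08206)(523)/0.525 = 81.7474 atm
vdW: P = RT/(V_m − b) − a/V_m² = 42.9174/0.482500 − 3.68/0.275625 = 88.9480 − 13.3515 = 75.5965 atm
Ratio = 75.5965/81.7474 = 0.9248

P_vdW / P_ideal ≈ 0.9248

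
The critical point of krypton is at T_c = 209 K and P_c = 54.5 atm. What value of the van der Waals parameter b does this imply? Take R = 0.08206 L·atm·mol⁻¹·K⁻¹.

b ≈ 0.03934 L/mol

From T_c = 8a/(27Rb) and P_c = a/(27b²): b = R T_c/(8 P_c).
b = (0.08206)(209)/(8×54.5) = 17.151/436.00 = 0.03934 L/mol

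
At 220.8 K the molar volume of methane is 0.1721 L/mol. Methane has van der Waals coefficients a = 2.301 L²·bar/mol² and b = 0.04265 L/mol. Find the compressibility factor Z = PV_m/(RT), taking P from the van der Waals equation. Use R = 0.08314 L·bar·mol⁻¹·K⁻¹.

Z ≈ 0.6011

P = RT/(V_m − b) − a/V_m² = (0.08314)(220.8)/(0.1721 − 0.04265) − 2.301/(0.1721)²
  = 18.357/0.12945 − 77.688 = 141.81 − 77.688 = 64.12 bar
Z = PV_m/(RT) = (64.12)(0.1721)/((0.08314)(220.8)) = 11.035/18.357 = 0.6011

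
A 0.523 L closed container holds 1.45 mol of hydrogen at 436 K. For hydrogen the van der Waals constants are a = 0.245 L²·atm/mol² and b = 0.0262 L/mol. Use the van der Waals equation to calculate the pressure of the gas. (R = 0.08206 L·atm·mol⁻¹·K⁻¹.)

P = nRT/(V − nb) − a n²/V²
nRT/(V − nb) = (1.45)(0.08206)(436)/(0.523 − 1.45×0.0262) = 51.878/0.48501 = 106.96 atm
a n²/V² = (0.245)(1.45)²/(0.523)² = 1.8832 atm
P = 106.96 − 1.8832 = 105.1 atm

P ≈ 105.1 atm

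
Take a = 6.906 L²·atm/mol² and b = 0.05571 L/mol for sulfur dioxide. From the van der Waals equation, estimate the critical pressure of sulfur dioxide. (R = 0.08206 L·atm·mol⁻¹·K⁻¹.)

P_c ≈ 82.41 atm

For a van der Waals gas, P_c = a/(27b²).
P_c = 6.906/(27×(0.05571)²) = 6.906/0.083797 = 82.41 atm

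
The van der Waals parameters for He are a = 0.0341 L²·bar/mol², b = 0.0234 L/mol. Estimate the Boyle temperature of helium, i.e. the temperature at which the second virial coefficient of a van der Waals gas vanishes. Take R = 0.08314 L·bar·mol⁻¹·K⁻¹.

T_B ≈ 17.53 K

For a van der Waals gas the second virial coefficient B₂ = b − a/(RT) vanishes at T_B = a/(Rb).
T_B = 0.0341/(0.08314×0.0234) = 0.0341/0.0019455 = 17.53 K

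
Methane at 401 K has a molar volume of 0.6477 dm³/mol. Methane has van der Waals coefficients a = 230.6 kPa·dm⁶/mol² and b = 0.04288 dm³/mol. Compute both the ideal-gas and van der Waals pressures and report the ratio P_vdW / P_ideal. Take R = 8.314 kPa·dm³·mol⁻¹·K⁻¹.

P_vdW / P_ideal ≈ 0.9641

Ideal: P_ideal = RT/V_m = (8.314)(401)/0.6477 = 5147.31 kPa
vdW: P = RT/(V_m − b) − a/V_m² = 3333.91/0.604820 − 230.6/0.419515 = 5512.24 − 549.682 = 4962.56 kPa
Ratio = 4962.56/5147.31 = 0.9641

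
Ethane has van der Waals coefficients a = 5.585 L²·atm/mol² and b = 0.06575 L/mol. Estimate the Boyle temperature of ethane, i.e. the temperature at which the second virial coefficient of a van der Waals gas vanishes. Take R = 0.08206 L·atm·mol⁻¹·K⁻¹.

For a van der Waals gas the second virial coefficient B₂ = b − a/(RT) vanishes at T_B = a/(Rb).
T_B = 5.585/(0.08206×0.06575) = 5.585/0.0053954 = 1035 K

T_B ≈ 1035 K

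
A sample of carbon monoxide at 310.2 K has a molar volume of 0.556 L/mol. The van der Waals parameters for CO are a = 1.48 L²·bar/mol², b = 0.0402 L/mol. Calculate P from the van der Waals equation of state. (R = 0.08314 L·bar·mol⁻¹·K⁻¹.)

P = RT/(V_m − b) − a/V_m²
RT/(V_m − b) = (0.08314)(310.2)/(0.556 − 0.0402) = 25.790/0.51580 = 50.000 bar
a/V_m² = 1.48/(0.556)² = 4.7875 bar
P = 50.000 − 4.7875 = 45.21 bar

P ≈ 45.21 bar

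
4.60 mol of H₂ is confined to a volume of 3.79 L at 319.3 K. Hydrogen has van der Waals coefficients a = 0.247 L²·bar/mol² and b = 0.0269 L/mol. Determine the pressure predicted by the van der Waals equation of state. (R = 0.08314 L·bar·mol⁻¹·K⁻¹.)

P ≈ 32.94 bar

P = nRT/(V − nb) − a n²/V²
nRT/(V − nb) = (4.60)(0.08314)(319.3)/(3.79 − 4.60×0.0269) = 122.11/3.6663 = 33.306 bar
a n²/V² = (0.247)(4.60)²/(3.79)² = 0.36386 bar
P = 33.306 − 0.36386 = 32.94 bar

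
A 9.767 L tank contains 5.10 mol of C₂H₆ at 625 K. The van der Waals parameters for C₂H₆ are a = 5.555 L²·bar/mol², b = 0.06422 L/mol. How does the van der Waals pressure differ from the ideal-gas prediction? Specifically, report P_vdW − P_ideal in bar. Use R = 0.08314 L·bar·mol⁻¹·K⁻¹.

ΔP ≈ -0.573 bar

Ideal: P_ideal = nRT/V = (5.10)(0.08314)(625)/9.767 = 27.1331 bar
vdW: P = nRT/(V − nb) − a n²/V² = 265.009/9.43948 − 144.486/95.3943 = 28.0745 − 1.51462 = 26.5599 bar
ΔP = 26.5599 − 27.1331 = -0.573 bar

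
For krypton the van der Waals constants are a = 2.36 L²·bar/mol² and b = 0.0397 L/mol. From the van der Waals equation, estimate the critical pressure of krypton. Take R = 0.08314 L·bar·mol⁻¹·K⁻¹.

For a van der Waals gas, P_c = a/(27b²).
P_c = 2.36/(27×(0.0397)²) = 2.36/0.042554 = 55.46 bar

P_c ≈ 55.46 bar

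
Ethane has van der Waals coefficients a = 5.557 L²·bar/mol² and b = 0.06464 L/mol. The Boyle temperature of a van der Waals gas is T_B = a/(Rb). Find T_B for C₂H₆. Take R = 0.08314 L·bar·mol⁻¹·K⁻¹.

T_B ≈ 1034 K

For a van der Waals gas the second virial coefficient B₂ = b − a/(RT) vanishes at T_B = a/(Rb).
T_B = 5.557/(0.08314×0.06464) = 5.557/0.0053742 = 1034 K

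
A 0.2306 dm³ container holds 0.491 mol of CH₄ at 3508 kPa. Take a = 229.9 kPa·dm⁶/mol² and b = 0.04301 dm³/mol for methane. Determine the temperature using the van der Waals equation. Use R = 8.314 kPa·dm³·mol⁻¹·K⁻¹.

T = (P + a n²/V²)(V − nb)/(nR)
P + a n²/V² = 3508 + (229.9)(0.491)²/(0.2306)² = 4550.3 kPa
V − nb = 0.2306 − (0.491)(0.04301) = 0.20948 dm³
T = (4550.3)(0.20948)/((0.491)(8.314)) = 233.5 K

T ≈ 233.5 K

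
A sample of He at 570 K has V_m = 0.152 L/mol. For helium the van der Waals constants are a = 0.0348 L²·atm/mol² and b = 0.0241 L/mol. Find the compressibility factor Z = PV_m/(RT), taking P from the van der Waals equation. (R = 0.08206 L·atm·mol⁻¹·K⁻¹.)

Z ≈ 1.184

P = RT/(V_m − b) − a/V_m² = (0.08206)(570)/(0.152 − 0.0241) − 0.0348/(0.152)²
  = 46.774/0.12790 − 1.5062 = 365.71 − 1.5062 = 364.20 atm
Z = PV_m/(RT) = (364.20)(0.152)/((0.08206)(570)) = 55.358/46.774 = 1.184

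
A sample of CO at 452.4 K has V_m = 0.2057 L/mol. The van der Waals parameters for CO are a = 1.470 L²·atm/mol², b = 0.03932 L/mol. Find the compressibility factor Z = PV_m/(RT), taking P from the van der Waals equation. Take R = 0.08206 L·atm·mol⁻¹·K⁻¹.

P = RT/(V_m − b) − a/V_m² = (0.08206)(452.4)/(0.2057 − 0.03932) − 1.470/(0.2057)²
  = 37.124/0.16638 − 34.742 = 223.13 − 34.742 = 188.39 atm
Z = PV_m/(RT) = (188.39)(0.2057)/((0.08206)(452.4)) = 38.752/37.124 = 1.044

Z ≈ 1.044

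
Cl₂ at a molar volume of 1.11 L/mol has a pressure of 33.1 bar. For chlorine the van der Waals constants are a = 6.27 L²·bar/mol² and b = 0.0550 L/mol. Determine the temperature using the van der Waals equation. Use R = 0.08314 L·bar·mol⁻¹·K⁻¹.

T ≈ 484.6 K

T = (P + a/V_m²)(V_m − b)/R
P + a/V_m² = 33.1 + 6.27/(1.11)² = 38.189 bar
V_m − b = 1.11 − 0.0550 = 1.0550 L/mol
T = (38.189)(1.0550)/0.08314 = 484.6 K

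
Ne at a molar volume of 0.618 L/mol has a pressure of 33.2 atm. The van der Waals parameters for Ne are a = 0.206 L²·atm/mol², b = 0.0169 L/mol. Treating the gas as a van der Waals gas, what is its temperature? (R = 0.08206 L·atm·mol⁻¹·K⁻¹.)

T = (P + a/V_m²)(V_m − b)/R
P + a/V_m² = 33.2 + 0.206/(0.618)² = 33.739 atm
V_m − b = 0.618 − 0.0169 = 0.60110 L/mol
T = (33.739)(0.60110)/0.08206 = 247.1 K

T ≈ 247.1 K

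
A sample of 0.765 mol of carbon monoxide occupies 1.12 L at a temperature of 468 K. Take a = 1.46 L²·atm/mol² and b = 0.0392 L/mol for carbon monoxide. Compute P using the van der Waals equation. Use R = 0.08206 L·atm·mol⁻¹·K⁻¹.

P ≈ 26.27 atm

P = nRT/(V − nb) − a n²/V²
nRT/(V − nb) = (0.765)(0.08206)(468)/(1.12 − 0.765×0.0392) = 29.379/1.0900 = 26.953 atm
a n²/V² = (1.46)(0.765)²/(1.12)² = 0.68115 atm
P = 26.953 − 0.68115 = 26.27 atm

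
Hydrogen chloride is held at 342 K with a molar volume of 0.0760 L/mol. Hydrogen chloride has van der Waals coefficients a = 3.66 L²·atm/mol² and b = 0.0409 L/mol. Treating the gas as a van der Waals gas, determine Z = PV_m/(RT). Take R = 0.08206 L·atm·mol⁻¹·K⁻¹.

Z ≈ 0.4493

P = RT/(V_m − b) − a/V_m² = (0.08206)(342)/(0.0760 − 0.0409) − 3.66/(0.0760)²
  = 28.065/0.035100 − 633.66 = 799.57 − 633.66 = 165.91 atm
Z = PV_m/(RT) = (165.91)(0.0760)/((0.08206)(342)) = 12.609/28.065 = 0.4493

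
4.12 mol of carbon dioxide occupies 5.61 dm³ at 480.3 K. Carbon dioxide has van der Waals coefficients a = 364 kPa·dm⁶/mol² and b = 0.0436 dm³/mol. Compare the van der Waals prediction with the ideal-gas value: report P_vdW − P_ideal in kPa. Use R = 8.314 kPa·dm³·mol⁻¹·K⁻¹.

Ideal: P_ideal = nRT/V = (4.12)(8.314)(480.3)/5.61 = 2932.63 kPa
vdW: P = nRT/(V − nb) − a n²/V² = 16452.0/5.43037 − 6178.68/31.4721 = 3029.63 − 196.322 = 2833.31 kPa
ΔP = 2833.31 − 2932.63 = -99.3 kPa

ΔP ≈ -99.3 kPa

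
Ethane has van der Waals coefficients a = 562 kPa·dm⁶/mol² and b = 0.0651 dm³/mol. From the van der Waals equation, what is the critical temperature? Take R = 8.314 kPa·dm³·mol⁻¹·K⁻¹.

T_c ≈ 307.7 K

For a van der Waals gas, T_c = 8a/(27Rb).
T_c = 8×562/(27×8.314×0.0651) = 4496.0/14.614 = 307.7 K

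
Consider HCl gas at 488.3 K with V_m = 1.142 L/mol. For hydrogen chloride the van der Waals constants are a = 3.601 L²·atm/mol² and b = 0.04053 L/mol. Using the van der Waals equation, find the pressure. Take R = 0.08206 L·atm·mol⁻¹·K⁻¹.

P = RT/(V_m − b) − a/V_m²
RT/(V_m − b) = (0.08206)(488.3)/(1.142 − 0.04053) = 40.070/1.1015 = 36.378 atm
a/V_m² = 3.601/(1.142)² = 2.7612 atm
P = 36.378 − 2.7612 = 33.62 atm

P ≈ 33.62 atm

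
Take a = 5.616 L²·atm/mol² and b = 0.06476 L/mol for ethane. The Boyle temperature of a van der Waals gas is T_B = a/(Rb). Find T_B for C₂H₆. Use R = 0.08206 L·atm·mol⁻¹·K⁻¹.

T_B ≈ 1057 K

For a van der Waals gas the second virial coefficient B₂ = b − a/(RT) vanishes at T_B = a/(Rb).
T_B = 5.616/(0.08206×0.06476) = 5.616/0.0053142 = 1057 K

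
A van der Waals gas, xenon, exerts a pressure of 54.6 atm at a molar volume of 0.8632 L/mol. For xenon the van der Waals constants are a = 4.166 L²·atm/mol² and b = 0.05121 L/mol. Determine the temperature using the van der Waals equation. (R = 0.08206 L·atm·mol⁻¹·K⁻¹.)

T = (P + a/V_m²)(V_m − b)/R
P + a/V_m² = 54.6 + 4.166/(0.8632)² = 60.191 atm
V_m − b = 0.8632 − 0.05121 = 0.81199 L/mol
T = (60.191)(0.81199)/0.08206 = 595.6 K

T ≈ 595.6 K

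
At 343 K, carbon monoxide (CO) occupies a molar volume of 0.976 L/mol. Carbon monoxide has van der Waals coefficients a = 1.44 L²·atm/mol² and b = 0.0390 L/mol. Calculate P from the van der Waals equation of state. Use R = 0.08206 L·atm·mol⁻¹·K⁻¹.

P = RT/(V_m − b) − a/V_m²
RT/(V_m − b) = (0.08206)(343)/(0.976 − 0.0390) = 28.147/0.93700 = 30.039 atm
a/V_m² = 1.44/(0.976)² = 1.5117 atm
P = 30.039 − 1.5117 = 28.53 atm

P ≈ 28.53 atm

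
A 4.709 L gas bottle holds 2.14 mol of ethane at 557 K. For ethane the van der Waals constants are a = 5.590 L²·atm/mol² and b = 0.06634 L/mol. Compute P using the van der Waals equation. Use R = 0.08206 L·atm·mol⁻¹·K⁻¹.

P ≈ 20.26 atm

P = nRT/(V − nb) − a n²/V²
nRT/(V − nb) = (2.14)(0.08206)(557)/(4.709 − 2.14×0.06634) = 97.814/4.5670 = 21.418 atm
a n²/V² = (5.590)(2.14)²/(4.709)² = 1.1545 atm
P = 21.418 − 1.1545 = 20.26 atm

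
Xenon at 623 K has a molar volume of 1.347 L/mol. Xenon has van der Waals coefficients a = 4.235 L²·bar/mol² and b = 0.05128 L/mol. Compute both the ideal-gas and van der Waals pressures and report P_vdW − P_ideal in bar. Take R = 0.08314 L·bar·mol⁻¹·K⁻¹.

Ideal: P_ideal = RT/V_m = (0.08314)(623)/1.347 = 38.4530 bar
vdW: P = RT/(V_m − b) − a/V_m² = 51.7962/1.29572 − 4.235/1.81441 = 39.9748 − 2.33409 = 37.6407 bar
ΔP = 37.6407 − 38.4530 = -0.812 bar

ΔP ≈ -0.812 bar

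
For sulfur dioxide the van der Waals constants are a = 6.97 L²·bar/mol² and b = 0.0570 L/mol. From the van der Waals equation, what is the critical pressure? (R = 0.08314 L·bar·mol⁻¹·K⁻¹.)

For a van der Waals gas, P_c = a/(27b²).
P_c = 6.97/(27×(0.0570)²) = 6.97/0.087723 = 79.45 bar

P_c ≈ 79.45 bar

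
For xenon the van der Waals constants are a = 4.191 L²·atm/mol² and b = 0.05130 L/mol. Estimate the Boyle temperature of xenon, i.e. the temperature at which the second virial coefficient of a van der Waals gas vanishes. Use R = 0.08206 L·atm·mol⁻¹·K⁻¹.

For a van der Waals gas the second virial coefficient B₂ = b − a/(RT) vanishes at T_B = a/(Rb).
T_B = 4.191/(0.08206×0.05130) = 4.191/0.0042097 = 995.6 K

T_B ≈ 995.6 K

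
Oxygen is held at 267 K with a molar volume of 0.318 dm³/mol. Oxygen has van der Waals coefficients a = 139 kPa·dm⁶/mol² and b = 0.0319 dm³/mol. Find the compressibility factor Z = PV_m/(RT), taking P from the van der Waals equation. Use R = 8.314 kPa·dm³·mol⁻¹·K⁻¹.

P = RT/(V_m − b) − a/V_m² = (8.314)(267)/(0.318 − 0.0319) − 139/(0.318)²
  = 2219.8/0.28610 − 1374.6 = 7758.8 − 1374.6 = 6384.2 kPa
Z = PV_m/(RT) = (6384.2)(0.318)/((8.314)(267)) = 2030.2/2219.8 = 0.9146

Z ≈ 0.9146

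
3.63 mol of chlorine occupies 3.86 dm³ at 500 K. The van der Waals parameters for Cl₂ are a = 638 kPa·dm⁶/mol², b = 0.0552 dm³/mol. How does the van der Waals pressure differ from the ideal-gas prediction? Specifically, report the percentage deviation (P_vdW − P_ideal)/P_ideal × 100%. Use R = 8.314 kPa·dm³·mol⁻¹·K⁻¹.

-8.96 %

Ideal: P_ideal = nRT/V = (3.63)(8.314)(500)/3.86 = 3909.30 kPa
vdW: P = nRT/(V − nb) − a n²/V² = 15089.9/3.65962 − 8406.86/14.8996 = 4123.35 − 564.234 = 3559.12 kPa
% deviation = (3559.12 − 3909.30)/3909.30 × 100% = -8.96%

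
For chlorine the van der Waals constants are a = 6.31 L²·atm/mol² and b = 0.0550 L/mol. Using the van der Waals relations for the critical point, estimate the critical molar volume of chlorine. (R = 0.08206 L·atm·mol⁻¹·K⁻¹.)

V_m,c ≈ 0.1650 L/mol

For a van der Waals gas, V_m,c = 3b.
V_m,c = 3×0.0550 = 0.1650 L/mol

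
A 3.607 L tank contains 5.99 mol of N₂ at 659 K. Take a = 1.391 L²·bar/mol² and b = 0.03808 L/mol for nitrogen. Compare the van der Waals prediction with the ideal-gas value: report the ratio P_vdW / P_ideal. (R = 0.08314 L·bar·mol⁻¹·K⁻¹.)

P_vdW / P_ideal ≈ 1.025

Ideal: P_ideal = nRT/V = (5.99)(0.08314)(659)/3.607 = 90.9863 bar
vdW: P = nRT/(V − nb) − a n²/V² = 328.188/3.37890 − 49.9092/13.0104 = 97.1287 − 3.83610 = 93.2926 bar
Ratio = 93.2926/90.9863 = 1.025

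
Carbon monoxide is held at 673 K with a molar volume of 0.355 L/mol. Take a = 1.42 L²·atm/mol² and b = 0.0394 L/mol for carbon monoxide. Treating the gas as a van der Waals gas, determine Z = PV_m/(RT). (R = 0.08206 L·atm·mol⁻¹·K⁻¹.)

Z ≈ 1.052

P = RT/(V_m − b) − a/V_m² = (0.08206)(673)/(0.355 − 0.0394) − 1.42/(0.355)²
  = 55.226/0.31560 − 11.268 = 174.99 − 11.268 = 163.72 atm
Z = PV_m/(RT) = (163.72)(0.355)/((0.08206)(673)) = 58.121/55.226 = 1.052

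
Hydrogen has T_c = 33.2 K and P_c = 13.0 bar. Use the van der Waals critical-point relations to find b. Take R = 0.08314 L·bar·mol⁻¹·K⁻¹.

From T_c = 8a/(27Rb) and P_c = a/(27b²): b = R T_c/(8 P_c).
b = (0.08314)(33.2)/(8×13.0) = 2.7602/104.00 = 0.02654 L/mol

b ≈ 0.02654 L/mol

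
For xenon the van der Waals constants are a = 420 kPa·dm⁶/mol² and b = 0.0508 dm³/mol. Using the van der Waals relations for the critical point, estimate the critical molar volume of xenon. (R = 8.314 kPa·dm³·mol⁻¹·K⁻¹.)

V_m,c ≈ 0.1524 dm³/mol

For a van der Waals gas, V_m,c = 3b.
V_m,c = 3×0.0508 = 0.1524 dm³/mol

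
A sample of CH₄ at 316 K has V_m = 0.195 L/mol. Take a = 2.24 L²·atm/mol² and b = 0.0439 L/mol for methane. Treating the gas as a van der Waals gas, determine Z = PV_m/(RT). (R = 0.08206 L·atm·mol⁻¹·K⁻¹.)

P = RT/(V_m − b) − a/V_m² = (0.08206)(316)/(0.195 − 0.0439) − 2.24/(0.195)²
  = 25.931/0.15110 − 58.909 = 171.61 − 58.909 = 112.70 atm
Z = PV_m/(RT) = (112.70)(0.195)/((0.08206)(316)) = 21.977/25.931 = 0.8475

Z ≈ 0.8475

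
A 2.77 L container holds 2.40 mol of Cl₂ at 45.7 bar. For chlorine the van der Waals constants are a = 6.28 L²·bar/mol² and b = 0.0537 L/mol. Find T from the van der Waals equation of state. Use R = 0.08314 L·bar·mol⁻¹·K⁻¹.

T ≈ 667.3 K

T = (P + a n²/V²)(V − nb)/(nR)
P + a n²/V² = 45.7 + (6.28)(2.40)²/(2.77)² = 50.414 bar
V − nb = 2.77 − (2.40)(0.0537) = 2.6411 L
T = (50.414)(2.6411)/((2.40)(0.08314)) = 667.3 K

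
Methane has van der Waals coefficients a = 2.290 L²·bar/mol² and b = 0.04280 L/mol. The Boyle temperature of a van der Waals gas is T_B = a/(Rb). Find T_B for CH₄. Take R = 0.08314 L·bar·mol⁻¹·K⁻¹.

For a van der Waals gas the second virial coefficient B₂ = b − a/(RT) vanishes at T_B = a/(Rb).
T_B = 2.290/(0.08314×0.04280) = 2.290/0.0035584 = 643.5 K

T_B ≈ 643.5 K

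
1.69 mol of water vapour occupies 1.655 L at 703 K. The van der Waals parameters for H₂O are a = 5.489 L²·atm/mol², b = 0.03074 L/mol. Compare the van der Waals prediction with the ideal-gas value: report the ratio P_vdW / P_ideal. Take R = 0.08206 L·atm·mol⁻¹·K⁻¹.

P_vdW / P_ideal ≈ 0.9352

Ideal: P_ideal = nRT/V = (1.69)(0.08206)(703)/1.655 = 58.9082 atm
vdW: P = nRT/(V − nb) − a n²/V² = 97.4930/1.60305 − 15.6771/2.73903 = 60.8172 − 5.72360 = 55.0936 atm
Ratio = 55.0936/58.9082 = 0.9352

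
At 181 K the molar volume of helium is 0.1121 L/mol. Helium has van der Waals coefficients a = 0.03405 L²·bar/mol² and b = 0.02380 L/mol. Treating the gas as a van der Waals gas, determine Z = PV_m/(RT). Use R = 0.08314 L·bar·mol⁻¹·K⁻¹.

P = RT/(V_m − b) − a/V_m² = (0.08314)(181)/(0.1121 − 0.02380) − 0.03405/(0.1121)²
  = 15.048/0.088300 − 2.7096 = 170.42 − 2.7096 = 167.71 bar
Z = PV_m/(RT) = (167.71)(0.1121)/((0.08314)(181)) = 18.800/15.048 = 1.249

Z ≈ 1.249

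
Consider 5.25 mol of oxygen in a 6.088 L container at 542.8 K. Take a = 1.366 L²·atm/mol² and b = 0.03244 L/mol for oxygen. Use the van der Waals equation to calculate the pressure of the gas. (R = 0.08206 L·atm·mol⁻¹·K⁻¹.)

P ≈ 38.50 atm

P = nRT/(V − nb) − a n²/V²
nRT/(V − nb) = (5.25)(0.08206)(542.8)/(6.088 − 5.25×0.03244) = 233.85/5.9177 = 39.517 atm
a n²/V² = (1.366)(5.25)²/(6.088)² = 1.0158 atm
P = 39.517 − 1.0158 = 38.50 atm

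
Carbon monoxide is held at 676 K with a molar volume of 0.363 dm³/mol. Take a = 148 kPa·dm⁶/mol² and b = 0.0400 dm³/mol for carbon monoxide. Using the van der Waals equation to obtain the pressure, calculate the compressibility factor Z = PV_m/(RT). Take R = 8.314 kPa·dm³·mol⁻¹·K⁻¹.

P = RT/(V_m − b) − a/V_m² = (8.314)(676)/(0.363 − 0.0400) − 148/(0.363)²
  = 5620.3/0.32300 − 1123.2 = 17400 − 1123.2 = 16277 kPa
Z = PV_m/(RT) = (16277)(0.363)/((8.314)(676)) = 5908.6/5620.3 = 1.051

Z ≈ 1.051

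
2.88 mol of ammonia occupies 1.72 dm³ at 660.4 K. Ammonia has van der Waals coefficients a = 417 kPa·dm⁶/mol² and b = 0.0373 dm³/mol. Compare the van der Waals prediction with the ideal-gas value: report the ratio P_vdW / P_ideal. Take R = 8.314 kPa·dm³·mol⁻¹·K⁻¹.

Ideal: P_ideal = nRT/V = (2.88)(8.314)(660.4)/1.72 = 9193.51 kPa
vdW: P = nRT/(V − nb) − a n²/V² = 15812.8/1.61258 − 3458.76/2.95840 = 9805.90 − 1169.13 = 8636.77 kPa
Ratio = 8636.77/9193.51 = 0.9394

P_vdW / P_ideal ≈ 0.9394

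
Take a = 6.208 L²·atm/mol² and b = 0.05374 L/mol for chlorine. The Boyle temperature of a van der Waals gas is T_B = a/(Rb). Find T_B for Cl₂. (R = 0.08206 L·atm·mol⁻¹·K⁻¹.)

T_B ≈ 1408 K

For a van der Waals gas the second virial coefficient B₂ = b − a/(RT) vanishes at T_B = a/(Rb).
T_B = 6.208/(0.08206×0.05374) = 6.208/0.0044099 = 1408 K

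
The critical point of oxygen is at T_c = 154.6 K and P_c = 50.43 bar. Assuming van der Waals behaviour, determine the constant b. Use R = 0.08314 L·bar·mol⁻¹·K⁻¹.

From T_c = 8a/(27Rb) and P_c = a/(27b²): b = R T_c/(8 P_c).
b = (0.08314)(154.6)/(8×50.43) = 12.853/403.44 = 0.03186 L/mol

b ≈ 0.03186 L/mol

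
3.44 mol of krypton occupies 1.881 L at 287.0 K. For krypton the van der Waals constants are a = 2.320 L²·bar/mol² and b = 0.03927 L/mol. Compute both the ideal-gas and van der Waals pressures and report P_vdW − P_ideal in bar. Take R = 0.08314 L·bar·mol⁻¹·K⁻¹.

ΔP ≈ -4.383 bar

Ideal: P_ideal = nRT/V = (3.44)(0.08314)(287.0)/1.881 = 43.6377 bar
vdW: P = nRT/(V − nb) − a n²/V² = 82.0825/1.74591 − 27.4540/3.53816 = 47.0142 − 7.75940 = 39.2548 bar
ΔP = 39.2548 − 43.6377 = -4.383 bar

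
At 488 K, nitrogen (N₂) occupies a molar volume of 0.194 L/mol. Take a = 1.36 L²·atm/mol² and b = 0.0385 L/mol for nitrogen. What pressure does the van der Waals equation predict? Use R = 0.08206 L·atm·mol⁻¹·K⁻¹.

P = RT/(V_m − b) − a/V_m²
RT/(V_m − b) = (0.08206)(488)/(0.194 − 0.0385) = 40.045/0.15550 = 257.52 atm
a/V_m² = 1.36/(0.194)² = 36.136 atm
P = 257.52 − 36.136 = 221.4 atm

P ≈ 221.4 atm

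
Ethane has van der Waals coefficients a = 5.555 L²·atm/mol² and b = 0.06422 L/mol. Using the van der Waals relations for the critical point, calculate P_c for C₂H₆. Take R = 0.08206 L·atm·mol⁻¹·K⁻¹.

P_c ≈ 49.89 atm

For a van der Waals gas, P_c = a/(27b²).
P_c = 5.555/(27×(0.06422)²) = 5.555/0.11135 = 49.89 atm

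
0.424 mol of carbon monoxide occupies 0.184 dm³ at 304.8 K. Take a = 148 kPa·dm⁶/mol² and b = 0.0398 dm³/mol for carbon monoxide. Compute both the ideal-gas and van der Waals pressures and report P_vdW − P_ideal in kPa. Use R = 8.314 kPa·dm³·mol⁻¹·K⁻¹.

ΔP ≈ -196.3 kPa

Ideal: P_ideal = nRT/V = (0.424)(8.314)(304.8)/0.184 = 5839.46 kPa
vdW: P = nRT/(V − nb) − a n²/V² = 1074.46/0.167125 − 26.6068/0.0338560 = 6429.08 − 785.881 = 5643.20 kPa
ΔP = 5643.20 − 5839.46 = -196.3 kPa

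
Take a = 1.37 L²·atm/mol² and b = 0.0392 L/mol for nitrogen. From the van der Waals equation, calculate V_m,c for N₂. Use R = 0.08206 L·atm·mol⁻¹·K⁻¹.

V_m,c ≈ 0.1176 L/mol

For a van der Waals gas, V_m,c = 3b.
V_m,c = 3×0.0392 = 0.1176 L/mol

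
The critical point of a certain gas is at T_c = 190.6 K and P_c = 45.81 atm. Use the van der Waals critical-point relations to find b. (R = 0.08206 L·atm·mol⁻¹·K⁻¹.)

From T_c = 8a/(27Rb) and P_c = a/(27b²): b = R T_c/(8 P_c).
b = (0.08206)(190.6)/(8×45.81) = 15.641/366.48 = 0.04268 L/mol

b ≈ 0.04268 L/mol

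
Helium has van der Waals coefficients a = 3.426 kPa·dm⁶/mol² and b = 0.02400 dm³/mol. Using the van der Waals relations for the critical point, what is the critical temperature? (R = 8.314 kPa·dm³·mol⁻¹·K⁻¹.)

T_c ≈ 5.087 K

For a van der Waals gas, T_c = 8a/(27Rb).
T_c = 8×3.426/(27×8.314×0.02400) = 27.408/5.3875 = 5.087 K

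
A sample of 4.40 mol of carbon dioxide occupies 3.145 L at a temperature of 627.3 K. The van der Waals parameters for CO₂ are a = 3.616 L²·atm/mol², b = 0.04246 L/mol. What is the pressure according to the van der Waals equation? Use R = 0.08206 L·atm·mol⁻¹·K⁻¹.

P = nRT/(V − nb) − a n²/V²
nRT/(V − nb) = (4.40)(0.08206)(627.3)/(3.145 − 4.40×0.04246) = 226.50/2.9582 = 76.567 atm
a n²/V² = (3.616)(4.40)²/(3.145)² = 7.0777 atm
P = 76.567 − 7.0777 = 69.49 atm

P ≈ 69.49 atm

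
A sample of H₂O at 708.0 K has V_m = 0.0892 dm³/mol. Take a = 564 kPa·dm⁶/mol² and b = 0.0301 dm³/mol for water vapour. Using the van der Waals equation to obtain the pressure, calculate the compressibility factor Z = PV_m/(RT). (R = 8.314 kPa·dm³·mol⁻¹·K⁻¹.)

P = RT/(V_m − b) − a/V_m² = (8.314)(708.0)/(0.0892 − 0.0301) − 564/(0.0892)²
  = 5886.3/0.059100 − 70884 = 99599 − 70884 = 28715 kPa
Z = PV_m/(RT) = (28715)(0.0892)/((8.314)(708.0)) = 2561.4/5886.3 = 0.4351

Z ≈ 0.4351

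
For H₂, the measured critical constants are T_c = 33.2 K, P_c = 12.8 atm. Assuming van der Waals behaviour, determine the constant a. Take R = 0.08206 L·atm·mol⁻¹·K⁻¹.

a ≈ 0.2446 L²·atm/mol²

From T_c = 8a/(27Rb) and P_c = a/(27b²): a = 27 R² T_c²/(64 P_c).
a = 27×(0.08206)²×(33.2)²/(64×12.8) = 200.40/819.20 = 0.2446 L²·atm/mol²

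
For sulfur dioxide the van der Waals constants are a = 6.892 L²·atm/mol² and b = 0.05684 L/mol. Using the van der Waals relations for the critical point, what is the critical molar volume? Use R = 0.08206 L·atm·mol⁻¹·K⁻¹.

For a van der Waals gas, V_m,c = 3b.
V_m,c = 3×0.05684 = 0.1705 L/mol

V_m,c ≈ 0.1705 L/mol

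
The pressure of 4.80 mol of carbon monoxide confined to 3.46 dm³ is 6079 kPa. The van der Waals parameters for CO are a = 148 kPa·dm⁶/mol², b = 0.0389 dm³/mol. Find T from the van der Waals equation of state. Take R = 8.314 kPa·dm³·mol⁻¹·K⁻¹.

T ≈ 522.0 K

T = (P + a n²/V²)(V − nb)/(nR)
P + a n²/V² = 6079 + (148)(4.80)²/(3.46)² = 6363.8 kPa
V − nb = 3.46 − (4.80)(0.0389) = 3.2733 dm³
T = (6363.8)(3.2733)/((4.80)(8.314)) = 522.0 K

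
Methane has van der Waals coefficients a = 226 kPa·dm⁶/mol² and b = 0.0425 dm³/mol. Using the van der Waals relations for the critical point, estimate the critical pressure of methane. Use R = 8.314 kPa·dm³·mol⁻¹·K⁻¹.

P_c ≈ 4634 kPa

For a van der Waals gas, P_c = a/(27b²).
P_c = 226/(27×(0.0425)²) = 226/0.048769 = 4634 kPa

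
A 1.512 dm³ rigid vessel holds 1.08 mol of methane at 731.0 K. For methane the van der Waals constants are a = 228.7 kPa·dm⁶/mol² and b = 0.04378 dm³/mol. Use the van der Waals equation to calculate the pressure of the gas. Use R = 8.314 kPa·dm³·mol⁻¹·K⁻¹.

P ≈ 4365 kPa

P = nRT/(V − nb) − a n²/V²
nRT/(V − nb) = (1.08)(8.314)(731.0)/(1.512 − 1.08×0.04378) = 6563.7/1.4647 = 4481.3 kPa
a n²/V² = (228.7)(1.08)²/(1.512)² = 116.68 kPa
P = 4481.3 − 116.68 = 4365 kPa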